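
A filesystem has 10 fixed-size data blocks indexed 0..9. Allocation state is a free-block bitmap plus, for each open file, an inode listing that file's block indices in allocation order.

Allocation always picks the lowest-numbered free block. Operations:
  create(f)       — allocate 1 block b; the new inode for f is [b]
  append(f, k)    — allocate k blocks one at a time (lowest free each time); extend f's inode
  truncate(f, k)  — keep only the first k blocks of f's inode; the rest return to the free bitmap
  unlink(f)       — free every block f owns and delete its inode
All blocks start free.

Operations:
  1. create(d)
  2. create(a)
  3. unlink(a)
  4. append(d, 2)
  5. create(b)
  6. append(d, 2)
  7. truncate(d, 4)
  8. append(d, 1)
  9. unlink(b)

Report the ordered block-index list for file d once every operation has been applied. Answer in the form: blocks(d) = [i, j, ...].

blocks(d) = [0, 1, 2, 4, 5]

  1. create(d)  ⇒  F.........  {d→[0]}
  2. create(a)  ⇒  FF........  {a→[1]; d→[0]}
  3. unlink(a)  ⇒  F.........  {d→[0]}
  4. append(d, 2)  ⇒  FFF.......  {d→[0, 1, 2]}
  5. create(b)  ⇒  FFFF......  {b→[3]; d→[0, 1, 2]}
  6. append(d, 2)  ⇒  FFFFFF....  {b→[3]; d→[0, 1, 2, 4, 5]}
  7. truncate(d, 4)  ⇒  FFFFF.....  {b→[3]; d→[0, 1, 2, 4]}
  8. append(d, 1)  ⇒  FFFFFF....  {b→[3]; d→[0, 1, 2, 4, 5]}
  9. unlink(b)  ⇒  FFF.FF....  {d→[0, 1, 2, 4, 5]}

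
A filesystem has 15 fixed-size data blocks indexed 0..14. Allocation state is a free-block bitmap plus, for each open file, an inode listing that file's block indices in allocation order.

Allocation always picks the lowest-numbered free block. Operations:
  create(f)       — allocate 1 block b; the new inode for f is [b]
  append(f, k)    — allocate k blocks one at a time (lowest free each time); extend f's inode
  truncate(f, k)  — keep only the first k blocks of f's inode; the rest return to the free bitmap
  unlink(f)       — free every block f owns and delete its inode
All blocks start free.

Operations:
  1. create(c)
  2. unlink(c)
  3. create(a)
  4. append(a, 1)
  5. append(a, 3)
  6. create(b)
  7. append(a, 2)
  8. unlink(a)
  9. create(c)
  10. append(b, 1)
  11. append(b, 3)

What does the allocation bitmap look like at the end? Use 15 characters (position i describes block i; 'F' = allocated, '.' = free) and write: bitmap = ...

bitmap = FFFFFF.........

[1] create(c) — c=0 (map F..............)
[2] unlink(c) —  (map ...............)
[3] create(a) — a=0 (map F..............)
[4] append(a, 1) — a=0,1 (map FF.............)
[5] append(a, 3) — a=0,1,2,3,4 (map FFFFF..........)
[6] create(b) — a=0,1,2,3,4 b=5 (map FFFFFF.........)
[7] append(a, 2) — a=0,1,2,3,4,6,7 b=5 (map FFFFFFFF.......)
[8] unlink(a) — b=5 (map .....F.........)
[9] create(c) — b=5 c=0 (map F....F.........)
[10] append(b, 1) — b=5,1 c=0 (map FF...F.........)
[11] append(b, 3) — b=5,1,2,3,4 c=0 (map FFFFFF.........)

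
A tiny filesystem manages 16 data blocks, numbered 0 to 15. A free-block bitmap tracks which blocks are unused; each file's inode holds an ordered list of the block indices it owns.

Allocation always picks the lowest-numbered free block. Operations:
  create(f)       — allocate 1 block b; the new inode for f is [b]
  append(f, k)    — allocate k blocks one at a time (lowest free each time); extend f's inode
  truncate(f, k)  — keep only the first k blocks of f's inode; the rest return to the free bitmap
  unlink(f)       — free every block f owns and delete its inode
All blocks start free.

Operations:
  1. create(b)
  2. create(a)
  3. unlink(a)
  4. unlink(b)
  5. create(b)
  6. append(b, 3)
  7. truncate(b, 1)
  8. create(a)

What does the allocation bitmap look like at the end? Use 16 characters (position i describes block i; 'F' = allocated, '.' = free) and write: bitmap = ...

[1] create(b) — b=0 (map F...............)
[2] create(a) — a=1 b=0 (map FF..............)
[3] unlink(a) — b=0 (map F...............)
[4] unlink(b) —  (map ................)
[5] create(b) — b=0 (map F...............)
[6] append(b, 3) — b=0,1,2,3 (map FFFF............)
[7] truncate(b, 1) — b=0 (map F...............)
[8] create(a) — a=1 b=0 (map FF..............)

bitmap = FF..............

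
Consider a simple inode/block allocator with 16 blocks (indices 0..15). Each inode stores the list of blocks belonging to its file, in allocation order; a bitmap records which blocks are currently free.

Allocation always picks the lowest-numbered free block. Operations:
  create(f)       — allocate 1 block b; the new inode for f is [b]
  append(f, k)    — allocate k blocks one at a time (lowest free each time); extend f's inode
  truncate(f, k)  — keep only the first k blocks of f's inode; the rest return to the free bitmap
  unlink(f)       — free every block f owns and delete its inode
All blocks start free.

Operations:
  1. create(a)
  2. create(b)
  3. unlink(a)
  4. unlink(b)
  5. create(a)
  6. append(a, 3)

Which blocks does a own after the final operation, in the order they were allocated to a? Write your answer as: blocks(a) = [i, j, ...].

blocks(a) = [0, 1, 2, 3]

create(a): bitmap=F............... | a=[0]
create(b): bitmap=FF.............. | a=[0] b=[1]
unlink(a): bitmap=.F.............. | b=[1]
unlink(b): bitmap=................ | 
create(a): bitmap=F............... | a=[0]
append(a, 3): bitmap=FFFF............ | a=[0, 1, 2, 3]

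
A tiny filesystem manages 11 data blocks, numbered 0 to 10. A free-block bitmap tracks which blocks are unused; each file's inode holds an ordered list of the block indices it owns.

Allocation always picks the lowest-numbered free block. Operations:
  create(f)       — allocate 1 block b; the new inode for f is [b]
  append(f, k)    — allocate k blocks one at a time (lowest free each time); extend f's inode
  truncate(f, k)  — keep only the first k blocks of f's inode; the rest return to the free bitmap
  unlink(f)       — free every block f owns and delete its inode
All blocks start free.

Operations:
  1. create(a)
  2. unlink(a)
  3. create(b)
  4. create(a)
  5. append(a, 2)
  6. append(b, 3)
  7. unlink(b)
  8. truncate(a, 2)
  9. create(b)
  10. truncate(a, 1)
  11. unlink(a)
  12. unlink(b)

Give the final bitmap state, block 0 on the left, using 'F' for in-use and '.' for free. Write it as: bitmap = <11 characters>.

bitmap = ...........

after create(a) → a:[0]  free=[F..........]
after unlink(a) →   free=[...........]
after create(b) → b:[0]  free=[F..........]
after create(a) → a:[1], b:[0]  free=[FF.........]
after append(a, 2) → a:[1, 2, 3], b:[0]  free=[FFFF.......]
after append(b, 3) → a:[1, 2, 3], b:[0, 4, 5, 6]  free=[FFFFFFF....]
after unlink(b) → a:[1, 2, 3]  free=[.FFF.......]
after truncate(a, 2) → a:[1, 2]  free=[.FF........]
after create(b) → a:[1, 2], b:[0]  free=[FFF........]
after truncate(a, 1) → a:[1], b:[0]  free=[FF.........]
after unlink(a) → b:[0]  free=[F..........]
after unlink(b) →   free=[...........]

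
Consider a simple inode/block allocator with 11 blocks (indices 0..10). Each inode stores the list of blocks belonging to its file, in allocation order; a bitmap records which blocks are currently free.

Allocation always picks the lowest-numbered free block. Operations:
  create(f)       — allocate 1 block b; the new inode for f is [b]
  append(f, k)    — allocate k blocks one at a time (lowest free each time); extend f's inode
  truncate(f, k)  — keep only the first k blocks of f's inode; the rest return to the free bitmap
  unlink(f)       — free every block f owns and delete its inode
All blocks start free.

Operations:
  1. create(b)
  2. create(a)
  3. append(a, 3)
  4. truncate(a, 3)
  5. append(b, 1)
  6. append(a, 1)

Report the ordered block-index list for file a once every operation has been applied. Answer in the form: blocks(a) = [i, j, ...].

blocks(a) = [1, 2, 3, 5]

[1] create(b) — b=0 (map F..........)
[2] create(a) — a=1 b=0 (map FF.........)
[3] append(a, 3) — a=1,2,3,4 b=0 (map FFFFF......)
[4] truncate(a, 3) — a=1,2,3 b=0 (map FFFF.......)
[5] append(b, 1) — a=1,2,3 b=0,4 (map FFFFF......)
[6] append(a, 1) — a=1,2,3,5 b=0,4 (map FFFFFF.....)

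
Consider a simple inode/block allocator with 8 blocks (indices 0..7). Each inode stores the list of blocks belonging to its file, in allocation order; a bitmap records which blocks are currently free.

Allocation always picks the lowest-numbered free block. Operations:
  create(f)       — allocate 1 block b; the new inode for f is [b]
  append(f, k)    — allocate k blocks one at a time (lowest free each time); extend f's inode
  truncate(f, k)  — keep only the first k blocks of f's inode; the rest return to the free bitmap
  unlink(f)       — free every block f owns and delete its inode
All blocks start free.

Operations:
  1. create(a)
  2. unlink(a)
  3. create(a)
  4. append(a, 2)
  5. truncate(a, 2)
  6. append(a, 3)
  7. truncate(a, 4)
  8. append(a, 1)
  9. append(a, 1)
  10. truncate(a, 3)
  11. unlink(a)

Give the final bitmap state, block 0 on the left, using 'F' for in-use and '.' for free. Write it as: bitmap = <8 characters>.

bitmap = ........

[1] create(a) — a=0 (map F.......)
[2] unlink(a) —  (map ........)
[3] create(a) — a=0 (map F.......)
[4] append(a, 2) — a=0,1,2 (map FFF.....)
[5] truncate(a, 2) — a=0,1 (map FF......)
[6] append(a, 3) — a=0,1,2,3,4 (map FFFFF...)
[7] truncate(a, 4) — a=0,1,2,3 (map FFFF....)
[8] append(a, 1) — a=0,1,2,3,4 (map FFFFF...)
[9] append(a, 1) — a=0,1,2,3,4,5 (map FFFFFF..)
[10] truncate(a, 3) — a=0,1,2 (map FFF.....)
[11] unlink(a) —  (map ........)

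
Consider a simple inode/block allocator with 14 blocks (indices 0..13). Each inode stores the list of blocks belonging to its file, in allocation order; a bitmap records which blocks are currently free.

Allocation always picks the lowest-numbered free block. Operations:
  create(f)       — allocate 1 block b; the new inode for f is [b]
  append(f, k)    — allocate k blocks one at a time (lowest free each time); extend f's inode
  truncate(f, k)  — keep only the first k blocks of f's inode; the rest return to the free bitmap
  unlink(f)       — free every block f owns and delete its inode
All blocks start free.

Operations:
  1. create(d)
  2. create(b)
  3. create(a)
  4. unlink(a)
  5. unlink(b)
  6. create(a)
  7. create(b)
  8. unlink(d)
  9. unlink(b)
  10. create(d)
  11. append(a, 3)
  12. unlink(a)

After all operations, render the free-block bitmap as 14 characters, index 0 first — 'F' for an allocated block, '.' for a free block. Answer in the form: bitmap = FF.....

[1] create(d) — d=0 (map F.............)
[2] create(b) — b=1 d=0 (map FF............)
[3] create(a) — a=2 b=1 d=0 (map FFF...........)
[4] unlink(a) — b=1 d=0 (map FF............)
[5] unlink(b) — d=0 (map F.............)
[6] create(a) — a=1 d=0 (map FF............)
[7] create(b) — a=1 b=2 d=0 (map FFF...........)
[8] unlink(d) — a=1 b=2 (map .FF...........)
[9] unlink(b) — a=1 (map .F............)
[10] create(d) — a=1 d=0 (map FF............)
[11] append(a, 3) — a=1,2,3,4 d=0 (map FFFFF.........)
[12] unlink(a) — d=0 (map F.............)

bitmap = F.............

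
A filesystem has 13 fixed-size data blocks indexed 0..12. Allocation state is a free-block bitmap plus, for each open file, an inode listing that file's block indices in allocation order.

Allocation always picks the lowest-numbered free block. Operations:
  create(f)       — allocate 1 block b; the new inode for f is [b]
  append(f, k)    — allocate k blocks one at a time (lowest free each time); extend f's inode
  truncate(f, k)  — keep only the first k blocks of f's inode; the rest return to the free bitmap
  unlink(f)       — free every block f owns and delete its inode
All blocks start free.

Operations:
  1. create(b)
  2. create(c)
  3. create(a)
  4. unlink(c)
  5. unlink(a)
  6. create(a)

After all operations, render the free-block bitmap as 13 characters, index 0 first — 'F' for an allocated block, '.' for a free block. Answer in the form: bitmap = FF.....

bitmap = FF...........

create(b): bitmap=F............ | b=[0]
create(c): bitmap=FF........... | b=[0] c=[1]
create(a): bitmap=FFF.......... | a=[2] b=[0] c=[1]
unlink(c): bitmap=F.F.......... | a=[2] b=[0]
unlink(a): bitmap=F............ | b=[0]
create(a): bitmap=FF........... | a=[1] b=[0]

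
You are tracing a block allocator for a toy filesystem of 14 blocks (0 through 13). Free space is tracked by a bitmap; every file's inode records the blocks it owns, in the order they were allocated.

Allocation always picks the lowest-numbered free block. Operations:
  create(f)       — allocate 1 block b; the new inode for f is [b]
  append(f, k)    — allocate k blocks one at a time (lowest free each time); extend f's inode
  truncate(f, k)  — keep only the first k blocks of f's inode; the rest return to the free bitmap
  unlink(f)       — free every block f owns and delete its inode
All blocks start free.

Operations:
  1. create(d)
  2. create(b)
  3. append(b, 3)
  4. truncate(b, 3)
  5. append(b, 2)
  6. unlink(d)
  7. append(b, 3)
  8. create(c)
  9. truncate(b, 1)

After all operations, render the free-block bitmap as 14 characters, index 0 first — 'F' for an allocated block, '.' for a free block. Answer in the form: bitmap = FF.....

[1] create(d) — d=0 (map F.............)
[2] create(b) — b=1 d=0 (map FF............)
[3] append(b, 3) — b=1,2,3,4 d=0 (map FFFFF.........)
[4] truncate(b, 3) — b=1,2,3 d=0 (map FFFF..........)
[5] append(b, 2) — b=1,2,3,4,5 d=0 (map FFFFFF........)
[6] unlink(d) — b=1,2,3,4,5 (map .FFFFF........)
[7] append(b, 3) — b=1,2,3,4,5,0,6,7 (map FFFFFFFF......)
[8] create(c) — b=1,2,3,4,5,0,6,7 c=8 (map FFFFFFFFF.....)
[9] truncate(b, 1) — b=1 c=8 (map .F......F.....)

bitmap = .F......F.....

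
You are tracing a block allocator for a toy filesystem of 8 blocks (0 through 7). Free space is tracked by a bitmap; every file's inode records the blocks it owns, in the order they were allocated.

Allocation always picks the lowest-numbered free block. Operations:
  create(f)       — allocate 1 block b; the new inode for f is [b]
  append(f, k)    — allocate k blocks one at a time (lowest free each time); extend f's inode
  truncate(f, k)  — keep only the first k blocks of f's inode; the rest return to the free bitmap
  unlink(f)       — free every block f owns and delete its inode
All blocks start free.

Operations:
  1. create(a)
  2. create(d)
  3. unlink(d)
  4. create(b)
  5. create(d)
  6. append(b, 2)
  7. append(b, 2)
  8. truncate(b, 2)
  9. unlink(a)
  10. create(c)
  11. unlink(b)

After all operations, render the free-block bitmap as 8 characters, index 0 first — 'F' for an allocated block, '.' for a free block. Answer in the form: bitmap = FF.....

create(a): bitmap=F....... | a=[0]
create(d): bitmap=FF...... | a=[0] d=[1]
unlink(d): bitmap=F....... | a=[0]
create(b): bitmap=FF...... | a=[0] b=[1]
create(d): bitmap=FFF..... | a=[0] b=[1] d=[2]
append(b, 2): bitmap=FFFFF... | a=[0] b=[1, 3, 4] d=[2]
append(b, 2): bitmap=FFFFFFF. | a=[0] b=[1, 3, 4, 5, 6] d=[2]
truncate(b, 2): bitmap=FFFF.... | a=[0] b=[1, 3] d=[2]
unlink(a): bitmap=.FFF.... | b=[1, 3] d=[2]
create(c): bitmap=FFFF.... | b=[1, 3] c=[0] d=[2]
unlink(b): bitmap=F.F..... | c=[0] d=[2]

bitmap = F.F.....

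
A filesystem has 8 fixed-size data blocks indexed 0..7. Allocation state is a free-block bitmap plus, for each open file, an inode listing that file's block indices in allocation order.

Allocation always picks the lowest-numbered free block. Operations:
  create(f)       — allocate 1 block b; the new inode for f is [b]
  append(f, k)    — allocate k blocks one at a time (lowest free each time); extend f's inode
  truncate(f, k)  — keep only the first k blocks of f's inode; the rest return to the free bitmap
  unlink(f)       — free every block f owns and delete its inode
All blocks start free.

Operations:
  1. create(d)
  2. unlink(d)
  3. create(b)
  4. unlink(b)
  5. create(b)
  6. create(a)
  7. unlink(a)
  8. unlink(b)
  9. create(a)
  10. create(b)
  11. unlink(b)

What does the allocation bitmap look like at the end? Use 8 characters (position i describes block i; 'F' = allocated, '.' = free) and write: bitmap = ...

  1. create(d)  ⇒  F.......  {d→[0]}
  2. unlink(d)  ⇒  ........  {}
  3. create(b)  ⇒  F.......  {b→[0]}
  4. unlink(b)  ⇒  ........  {}
  5. create(b)  ⇒  F.......  {b→[0]}
  6. create(a)  ⇒  FF......  {a→[1]; b→[0]}
  7. unlink(a)  ⇒  F.......  {b→[0]}
  8. unlink(b)  ⇒  ........  {}
  9. create(a)  ⇒  F.......  {a→[0]}
  10. create(b)  ⇒  FF......  {a→[0]; b→[1]}
  11. unlink(b)  ⇒  F.......  {a→[0]}

bitmap = F.......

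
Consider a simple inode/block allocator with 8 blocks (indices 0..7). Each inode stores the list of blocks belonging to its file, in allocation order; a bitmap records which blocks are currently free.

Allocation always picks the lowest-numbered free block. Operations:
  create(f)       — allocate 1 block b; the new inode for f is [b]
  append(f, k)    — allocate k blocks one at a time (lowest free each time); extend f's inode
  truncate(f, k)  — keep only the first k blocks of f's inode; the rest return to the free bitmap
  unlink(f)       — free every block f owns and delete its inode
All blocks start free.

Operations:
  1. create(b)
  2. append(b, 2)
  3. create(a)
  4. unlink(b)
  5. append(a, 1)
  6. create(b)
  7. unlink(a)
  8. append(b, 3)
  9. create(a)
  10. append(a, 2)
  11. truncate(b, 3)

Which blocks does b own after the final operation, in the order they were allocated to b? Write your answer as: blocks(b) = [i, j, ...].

blocks(b) = [1, 0, 2]

  1. create(b)  ⇒  F.......  {b→[0]}
  2. append(b, 2)  ⇒  FFF.....  {b→[0, 1, 2]}
  3. create(a)  ⇒  FFFF....  {a→[3]; b→[0, 1, 2]}
  4. unlink(b)  ⇒  ...F....  {a→[3]}
  5. append(a, 1)  ⇒  F..F....  {a→[3, 0]}
  6. create(b)  ⇒  FF.F....  {a→[3, 0]; b→[1]}
  7. unlink(a)  ⇒  .F......  {b→[1]}
  8. append(b, 3)  ⇒  FFFF....  {b→[1, 0, 2, 3]}
  9. create(a)  ⇒  FFFFF...  {a→[4]; b→[1, 0, 2, 3]}
  10. append(a, 2)  ⇒  FFFFFFF.  {a→[4, 5, 6]; b→[1, 0, 2, 3]}
  11. truncate(b, 3)  ⇒  FFF.FFF.  {a→[4, 5, 6]; b→[1, 0, 2]}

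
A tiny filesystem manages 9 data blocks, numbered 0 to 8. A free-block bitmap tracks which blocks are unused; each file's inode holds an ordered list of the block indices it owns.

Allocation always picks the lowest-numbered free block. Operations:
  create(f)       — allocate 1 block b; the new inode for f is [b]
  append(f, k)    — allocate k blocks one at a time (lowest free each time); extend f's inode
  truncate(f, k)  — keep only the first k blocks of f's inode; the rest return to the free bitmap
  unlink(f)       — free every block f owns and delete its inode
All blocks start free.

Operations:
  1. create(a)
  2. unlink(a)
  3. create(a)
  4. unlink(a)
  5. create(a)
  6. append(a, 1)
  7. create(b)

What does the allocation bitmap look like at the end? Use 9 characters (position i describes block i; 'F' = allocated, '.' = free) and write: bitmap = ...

bitmap = FFF......

  1. create(a)  ⇒  F........  {a→[0]}
  2. unlink(a)  ⇒  .........  {}
  3. create(a)  ⇒  F........  {a→[0]}
  4. unlink(a)  ⇒  .........  {}
  5. create(a)  ⇒  F........  {a→[0]}
  6. append(a, 1)  ⇒  FF.......  {a→[0, 1]}
  7. create(b)  ⇒  FFF......  {a→[0, 1]; b→[2]}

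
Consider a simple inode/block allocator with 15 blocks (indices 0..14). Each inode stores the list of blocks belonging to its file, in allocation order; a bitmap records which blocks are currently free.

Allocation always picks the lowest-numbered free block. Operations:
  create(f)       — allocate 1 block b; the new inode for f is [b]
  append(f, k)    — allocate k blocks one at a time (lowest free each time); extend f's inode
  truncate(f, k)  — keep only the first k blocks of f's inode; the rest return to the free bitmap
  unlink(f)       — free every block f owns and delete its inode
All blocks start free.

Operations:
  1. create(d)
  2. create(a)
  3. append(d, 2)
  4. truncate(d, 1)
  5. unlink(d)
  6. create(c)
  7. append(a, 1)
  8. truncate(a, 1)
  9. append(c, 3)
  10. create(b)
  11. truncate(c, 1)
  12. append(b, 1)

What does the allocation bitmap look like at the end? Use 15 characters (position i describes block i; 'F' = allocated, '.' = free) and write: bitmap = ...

after create(d) → d:[0]  free=[F..............]
after create(a) → a:[1], d:[0]  free=[FF.............]
after append(d, 2) → a:[1], d:[0, 2, 3]  free=[FFFF...........]
after truncate(d, 1) → a:[1], d:[0]  free=[FF.............]
after unlink(d) → a:[1]  free=[.F.............]
after create(c) → a:[1], c:[0]  free=[FF.............]
after append(a, 1) → a:[1, 2], c:[0]  free=[FFF............]
after truncate(a, 1) → a:[1], c:[0]  free=[FF.............]
after append(c, 3) → a:[1], c:[0, 2, 3, 4]  free=[FFFFF..........]
after create(b) → a:[1], b:[5], c:[0, 2, 3, 4]  free=[FFFFFF.........]
after truncate(c, 1) → a:[1], b:[5], c:[0]  free=[FF...F.........]
after append(b, 1) → a:[1], b:[5, 2], c:[0]  free=[FFF..F.........]

bitmap = FFF..F.........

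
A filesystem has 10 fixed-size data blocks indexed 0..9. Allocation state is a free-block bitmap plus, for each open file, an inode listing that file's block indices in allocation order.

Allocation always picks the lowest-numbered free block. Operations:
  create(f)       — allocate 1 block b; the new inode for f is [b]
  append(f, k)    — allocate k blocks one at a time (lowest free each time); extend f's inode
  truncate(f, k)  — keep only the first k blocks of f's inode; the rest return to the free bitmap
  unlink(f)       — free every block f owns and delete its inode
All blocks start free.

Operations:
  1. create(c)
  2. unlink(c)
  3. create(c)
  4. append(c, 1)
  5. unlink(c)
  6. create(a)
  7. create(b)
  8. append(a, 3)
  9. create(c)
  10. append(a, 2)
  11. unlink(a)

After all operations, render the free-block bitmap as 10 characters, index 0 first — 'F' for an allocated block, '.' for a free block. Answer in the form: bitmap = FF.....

bitmap = .F...F....

[1] create(c) — c=0 (map F.........)
[2] unlink(c) —  (map ..........)
[3] create(c) — c=0 (map F.........)
[4] append(c, 1) — c=0,1 (map FF........)
[5] unlink(c) —  (map ..........)
[6] create(a) — a=0 (map F.........)
[7] create(b) — a=0 b=1 (map FF........)
[8] append(a, 3) — a=0,2,3,4 b=1 (map FFFFF.....)
[9] create(c) — a=0,2,3,4 b=1 c=5 (map FFFFFF....)
[10] append(a, 2) — a=0,2,3,4,6,7 b=1 c=5 (map FFFFFFFF..)
[11] unlink(a) — b=1 c=5 (map .F...F....)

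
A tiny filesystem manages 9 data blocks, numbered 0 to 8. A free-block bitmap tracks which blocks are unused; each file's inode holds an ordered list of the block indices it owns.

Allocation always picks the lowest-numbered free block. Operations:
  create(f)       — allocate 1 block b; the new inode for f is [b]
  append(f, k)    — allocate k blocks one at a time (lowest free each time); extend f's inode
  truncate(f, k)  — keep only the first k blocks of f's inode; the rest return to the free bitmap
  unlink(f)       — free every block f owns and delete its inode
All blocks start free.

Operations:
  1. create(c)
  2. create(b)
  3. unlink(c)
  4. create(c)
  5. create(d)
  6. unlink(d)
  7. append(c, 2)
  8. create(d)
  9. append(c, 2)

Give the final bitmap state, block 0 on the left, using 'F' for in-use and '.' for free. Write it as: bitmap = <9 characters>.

after create(c) → c:[0]  free=[F........]
after create(b) → b:[1], c:[0]  free=[FF.......]
after unlink(c) → b:[1]  free=[.F.......]
after create(c) → b:[1], c:[0]  free=[FF.......]
after create(d) → b:[1], c:[0], d:[2]  free=[FFF......]
after unlink(d) → b:[1], c:[0]  free=[FF.......]
after append(c, 2) → b:[1], c:[0, 2, 3]  free=[FFFF.....]
after create(d) → b:[1], c:[0, 2, 3], d:[4]  free=[FFFFF....]
after append(c, 2) → b:[1], c:[0, 2, 3, 5, 6], d:[4]  free=[FFFFFFF..]

bitmap = FFFFFFF..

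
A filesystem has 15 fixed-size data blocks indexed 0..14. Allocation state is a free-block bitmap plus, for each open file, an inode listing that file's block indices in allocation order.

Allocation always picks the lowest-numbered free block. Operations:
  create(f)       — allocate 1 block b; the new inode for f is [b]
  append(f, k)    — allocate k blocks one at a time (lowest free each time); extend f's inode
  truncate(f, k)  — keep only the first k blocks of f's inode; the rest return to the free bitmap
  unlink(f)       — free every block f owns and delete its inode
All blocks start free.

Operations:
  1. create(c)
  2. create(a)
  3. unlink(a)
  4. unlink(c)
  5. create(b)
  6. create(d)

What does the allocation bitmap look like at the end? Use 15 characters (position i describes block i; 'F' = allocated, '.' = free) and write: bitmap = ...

bitmap = FF.............

[1] create(c) — c=0 (map F..............)
[2] create(a) — a=1 c=0 (map FF.............)
[3] unlink(a) — c=0 (map F..............)
[4] unlink(c) —  (map ...............)
[5] create(b) — b=0 (map F..............)
[6] create(d) — b=0 d=1 (map FF.............)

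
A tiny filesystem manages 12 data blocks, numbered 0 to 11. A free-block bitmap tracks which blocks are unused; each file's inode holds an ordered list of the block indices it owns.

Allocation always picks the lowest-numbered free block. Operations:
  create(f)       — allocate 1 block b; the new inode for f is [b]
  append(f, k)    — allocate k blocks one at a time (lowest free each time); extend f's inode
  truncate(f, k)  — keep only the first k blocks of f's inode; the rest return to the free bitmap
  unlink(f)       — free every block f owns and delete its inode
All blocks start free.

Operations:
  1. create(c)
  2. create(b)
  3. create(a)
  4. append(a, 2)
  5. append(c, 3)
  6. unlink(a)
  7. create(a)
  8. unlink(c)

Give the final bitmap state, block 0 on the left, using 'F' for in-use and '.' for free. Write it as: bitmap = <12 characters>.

  1. create(c)  ⇒  F...........  {c→[0]}
  2. create(b)  ⇒  FF..........  {b→[1]; c→[0]}
  3. create(a)  ⇒  FFF.........  {a→[2]; b→[1]; c→[0]}
  4. append(a, 2)  ⇒  FFFFF.......  {a→[2, 3, 4]; b→[1]; c→[0]}
  5. append(c, 3)  ⇒  FFFFFFFF....  {a→[2, 3, 4]; b→[1]; c→[0, 5, 6, 7]}
  6. unlink(a)  ⇒  FF...FFF....  {b→[1]; c→[0, 5, 6, 7]}
  7. create(a)  ⇒  FFF..FFF....  {a→[2]; b→[1]; c→[0, 5, 6, 7]}
  8. unlink(c)  ⇒  .FF.........  {a→[2]; b→[1]}

bitmap = .FF.........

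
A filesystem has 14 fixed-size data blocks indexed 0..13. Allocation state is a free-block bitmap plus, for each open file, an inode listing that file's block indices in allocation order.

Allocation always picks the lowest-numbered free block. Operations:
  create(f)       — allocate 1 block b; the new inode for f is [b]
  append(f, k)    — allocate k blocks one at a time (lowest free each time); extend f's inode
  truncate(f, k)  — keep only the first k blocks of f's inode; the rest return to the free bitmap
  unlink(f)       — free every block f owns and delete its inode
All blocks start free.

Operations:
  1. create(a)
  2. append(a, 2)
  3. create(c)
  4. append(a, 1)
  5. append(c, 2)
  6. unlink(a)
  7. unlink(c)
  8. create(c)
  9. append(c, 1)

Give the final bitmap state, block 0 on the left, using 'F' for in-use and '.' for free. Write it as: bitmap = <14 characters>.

create(a): bitmap=F............. | a=[0]
append(a, 2): bitmap=FFF........... | a=[0, 1, 2]
create(c): bitmap=FFFF.......... | a=[0, 1, 2] c=[3]
append(a, 1): bitmap=FFFFF......... | a=[0, 1, 2, 4] c=[3]
append(c, 2): bitmap=FFFFFFF....... | a=[0, 1, 2, 4] c=[3, 5, 6]
unlink(a): bitmap=...F.FF....... | c=[3, 5, 6]
unlink(c): bitmap=.............. | 
create(c): bitmap=F............. | c=[0]
append(c, 1): bitmap=FF............ | c=[0, 1]

bitmap = FF............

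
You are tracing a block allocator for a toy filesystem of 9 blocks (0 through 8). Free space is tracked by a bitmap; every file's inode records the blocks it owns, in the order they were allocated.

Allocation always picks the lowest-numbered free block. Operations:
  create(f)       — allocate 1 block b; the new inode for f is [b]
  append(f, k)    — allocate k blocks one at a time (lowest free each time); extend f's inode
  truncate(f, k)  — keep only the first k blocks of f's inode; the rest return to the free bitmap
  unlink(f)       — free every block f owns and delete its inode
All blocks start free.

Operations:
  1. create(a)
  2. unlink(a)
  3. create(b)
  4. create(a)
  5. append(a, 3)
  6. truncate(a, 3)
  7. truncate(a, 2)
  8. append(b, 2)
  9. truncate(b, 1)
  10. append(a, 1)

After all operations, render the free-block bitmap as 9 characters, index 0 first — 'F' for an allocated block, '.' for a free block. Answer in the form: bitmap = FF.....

create(a): bitmap=F........ | a=[0]
unlink(a): bitmap=......... | 
create(b): bitmap=F........ | b=[0]
create(a): bitmap=FF....... | a=[1] b=[0]
append(a, 3): bitmap=FFFFF.... | a=[1, 2, 3, 4] b=[0]
truncate(a, 3): bitmap=FFFF..... | a=[1, 2, 3] b=[0]
truncate(a, 2): bitmap=FFF...... | a=[1, 2] b=[0]
append(b, 2): bitmap=FFFFF.... | a=[1, 2] b=[0, 3, 4]
truncate(b, 1): bitmap=FFF...... | a=[1, 2] b=[0]
append(a, 1): bitmap=FFFF..... | a=[1, 2, 3] b=[0]

bitmap = FFFF.....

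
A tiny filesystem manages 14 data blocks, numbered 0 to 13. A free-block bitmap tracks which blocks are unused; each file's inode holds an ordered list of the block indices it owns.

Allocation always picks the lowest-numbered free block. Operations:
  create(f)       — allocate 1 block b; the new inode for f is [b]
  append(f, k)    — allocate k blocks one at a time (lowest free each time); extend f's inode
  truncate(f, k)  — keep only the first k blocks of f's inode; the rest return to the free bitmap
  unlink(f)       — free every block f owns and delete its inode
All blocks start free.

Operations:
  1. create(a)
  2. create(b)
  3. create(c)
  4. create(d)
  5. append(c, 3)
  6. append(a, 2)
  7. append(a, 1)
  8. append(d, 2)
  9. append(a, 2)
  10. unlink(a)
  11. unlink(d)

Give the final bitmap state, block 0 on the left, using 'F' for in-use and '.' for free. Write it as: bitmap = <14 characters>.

bitmap = .FF.FFF.......

create(a): bitmap=F............. | a=[0]
create(b): bitmap=FF............ | a=[0] b=[1]
create(c): bitmap=FFF........... | a=[0] b=[1] c=[2]
create(d): bitmap=FFFF.......... | a=[0] b=[1] c=[2] d=[3]
append(c, 3): bitmap=FFFFFFF....... | a=[0] b=[1] c=[2, 4, 5, 6] d=[3]
append(a, 2): bitmap=FFFFFFFFF..... | a=[0, 7, 8] b=[1] c=[2, 4, 5, 6] d=[3]
append(a, 1): bitmap=FFFFFFFFFF.... | a=[0, 7, 8, 9] b=[1] c=[2, 4, 5, 6] d=[3]
append(d, 2): bitmap=FFFFFFFFFFFF.. | a=[0, 7, 8, 9] b=[1] c=[2, 4, 5, 6] d=[3, 10, 11]
append(a, 2): bitmap=FFFFFFFFFFFFFF | a=[0, 7, 8, 9, 12, 13] b=[1] c=[2, 4, 5, 6] d=[3, 10, 11]
unlink(a): bitmap=.FFFFFF...FF.. | b=[1] c=[2, 4, 5, 6] d=[3, 10, 11]
unlink(d): bitmap=.FF.FFF....... | b=[1] c=[2, 4, 5, 6]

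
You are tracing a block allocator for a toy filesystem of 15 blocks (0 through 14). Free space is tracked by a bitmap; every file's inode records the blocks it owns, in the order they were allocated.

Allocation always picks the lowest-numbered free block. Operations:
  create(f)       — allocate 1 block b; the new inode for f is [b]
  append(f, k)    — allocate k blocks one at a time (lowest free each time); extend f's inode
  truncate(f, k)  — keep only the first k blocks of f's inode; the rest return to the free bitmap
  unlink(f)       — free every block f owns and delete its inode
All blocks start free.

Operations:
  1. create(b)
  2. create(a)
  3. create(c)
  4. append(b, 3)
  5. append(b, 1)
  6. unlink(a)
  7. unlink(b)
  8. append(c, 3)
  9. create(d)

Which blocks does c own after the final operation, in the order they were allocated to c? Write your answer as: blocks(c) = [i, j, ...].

blocks(c) = [2, 0, 1, 3]

[1] create(b) — b=0 (map F..............)
[2] create(a) — a=1 b=0 (map FF.............)
[3] create(c) — a=1 b=0 c=2 (map FFF............)
[4] append(b, 3) — a=1 b=0,3,4,5 c=2 (map FFFFFF.........)
[5] append(b, 1) — a=1 b=0,3,4,5,6 c=2 (map FFFFFFF........)
[6] unlink(a) — b=0,3,4,5,6 c=2 (map F.FFFFF........)
[7] unlink(b) — c=2 (map ..F............)
[8] append(c, 3) — c=2,0,1,3 (map FFFF...........)
[9] create(d) — c=2,0,1,3 d=4 (map FFFFF..........)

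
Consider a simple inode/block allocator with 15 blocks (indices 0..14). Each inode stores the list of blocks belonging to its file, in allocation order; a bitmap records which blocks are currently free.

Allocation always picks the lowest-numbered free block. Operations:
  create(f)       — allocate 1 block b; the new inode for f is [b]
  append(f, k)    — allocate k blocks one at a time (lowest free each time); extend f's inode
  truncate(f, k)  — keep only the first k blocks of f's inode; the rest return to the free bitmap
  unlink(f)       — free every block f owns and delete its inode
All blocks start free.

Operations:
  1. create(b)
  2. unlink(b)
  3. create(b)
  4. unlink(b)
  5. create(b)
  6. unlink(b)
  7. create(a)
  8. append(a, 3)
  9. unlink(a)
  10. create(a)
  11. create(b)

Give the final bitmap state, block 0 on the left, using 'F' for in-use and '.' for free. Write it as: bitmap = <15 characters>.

create(b): bitmap=F.............. | b=[0]
unlink(b): bitmap=............... | 
create(b): bitmap=F.............. | b=[0]
unlink(b): bitmap=............... | 
create(b): bitmap=F.............. | b=[0]
unlink(b): bitmap=............... | 
create(a): bitmap=F.............. | a=[0]
append(a, 3): bitmap=FFFF........... | a=[0, 1, 2, 3]
unlink(a): bitmap=............... | 
create(a): bitmap=F.............. | a=[0]
create(b): bitmap=FF............. | a=[0] b=[1]

bitmap = FF.............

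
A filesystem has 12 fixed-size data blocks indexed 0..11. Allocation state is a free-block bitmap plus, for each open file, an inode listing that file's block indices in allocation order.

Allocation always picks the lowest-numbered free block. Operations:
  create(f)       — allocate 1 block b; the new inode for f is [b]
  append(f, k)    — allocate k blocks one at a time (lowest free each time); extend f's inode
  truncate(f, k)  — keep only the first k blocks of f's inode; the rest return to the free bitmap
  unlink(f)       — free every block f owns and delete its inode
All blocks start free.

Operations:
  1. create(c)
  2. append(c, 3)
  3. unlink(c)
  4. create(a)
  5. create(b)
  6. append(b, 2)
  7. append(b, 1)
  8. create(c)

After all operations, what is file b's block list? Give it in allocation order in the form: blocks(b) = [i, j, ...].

blocks(b) = [1, 2, 3, 4]

[1] create(c) — c=0 (map F...........)
[2] append(c, 3) — c=0,1,2,3 (map FFFF........)
[3] unlink(c) —  (map ............)
[4] create(a) — a=0 (map F...........)
[5] create(b) — a=0 b=1 (map FF..........)
[6] append(b, 2) — a=0 b=1,2,3 (map FFFF........)
[7] append(b, 1) — a=0 b=1,2,3,4 (map FFFFF.......)
[8] create(c) — a=0 b=1,2,3,4 c=5 (map FFFFFF......)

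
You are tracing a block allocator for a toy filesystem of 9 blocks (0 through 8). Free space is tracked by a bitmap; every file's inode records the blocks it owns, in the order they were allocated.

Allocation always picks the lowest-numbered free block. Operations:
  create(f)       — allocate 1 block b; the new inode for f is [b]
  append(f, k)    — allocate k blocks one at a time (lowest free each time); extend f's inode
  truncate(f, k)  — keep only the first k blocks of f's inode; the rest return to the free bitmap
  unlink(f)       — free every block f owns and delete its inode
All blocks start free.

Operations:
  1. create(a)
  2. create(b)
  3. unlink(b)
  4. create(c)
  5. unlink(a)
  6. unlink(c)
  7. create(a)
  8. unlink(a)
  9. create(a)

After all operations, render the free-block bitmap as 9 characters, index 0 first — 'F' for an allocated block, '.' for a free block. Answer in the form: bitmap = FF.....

after create(a) → a:[0]  free=[F........]
after create(b) → a:[0], b:[1]  free=[FF.......]
after unlink(b) → a:[0]  free=[F........]
after create(c) → a:[0], c:[1]  free=[FF.......]
after unlink(a) → c:[1]  free=[.F.......]
after unlink(c) →   free=[.........]
after create(a) → a:[0]  free=[F........]
after unlink(a) →   free=[.........]
after create(a) → a:[0]  free=[F........]

bitmap = F........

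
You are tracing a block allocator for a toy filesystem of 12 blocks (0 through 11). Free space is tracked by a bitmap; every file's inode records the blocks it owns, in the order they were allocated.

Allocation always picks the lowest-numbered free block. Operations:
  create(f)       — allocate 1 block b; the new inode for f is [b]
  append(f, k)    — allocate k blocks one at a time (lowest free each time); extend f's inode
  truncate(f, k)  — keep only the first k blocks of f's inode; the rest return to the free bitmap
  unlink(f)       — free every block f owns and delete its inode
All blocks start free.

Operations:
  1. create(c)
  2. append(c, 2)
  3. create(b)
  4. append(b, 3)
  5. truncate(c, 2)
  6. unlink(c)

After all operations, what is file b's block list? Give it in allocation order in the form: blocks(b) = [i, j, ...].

create(c): bitmap=F........... | c=[0]
append(c, 2): bitmap=FFF......... | c=[0, 1, 2]
create(b): bitmap=FFFF........ | b=[3] c=[0, 1, 2]
append(b, 3): bitmap=FFFFFFF..... | b=[3, 4, 5, 6] c=[0, 1, 2]
truncate(c, 2): bitmap=FF.FFFF..... | b=[3, 4, 5, 6] c=[0, 1]
unlink(c): bitmap=...FFFF..... | b=[3, 4, 5, 6]

blocks(b) = [3, 4, 5, 6]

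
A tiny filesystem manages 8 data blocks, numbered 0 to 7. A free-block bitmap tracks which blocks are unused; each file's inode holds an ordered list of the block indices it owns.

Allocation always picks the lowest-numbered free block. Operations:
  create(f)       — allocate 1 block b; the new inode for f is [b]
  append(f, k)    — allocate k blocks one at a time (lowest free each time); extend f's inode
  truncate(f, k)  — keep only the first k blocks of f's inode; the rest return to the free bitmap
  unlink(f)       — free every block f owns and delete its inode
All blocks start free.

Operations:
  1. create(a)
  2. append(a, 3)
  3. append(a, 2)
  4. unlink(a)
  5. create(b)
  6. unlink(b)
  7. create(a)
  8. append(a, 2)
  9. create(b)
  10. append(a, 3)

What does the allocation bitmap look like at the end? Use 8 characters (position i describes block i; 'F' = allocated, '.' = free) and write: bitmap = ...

bitmap = FFFFFFF.

[1] create(a) — a=0 (map F.......)
[2] append(a, 3) — a=0,1,2,3 (map FFFF....)
[3] append(a, 2) — a=0,1,2,3,4,5 (map FFFFFF..)
[4] unlink(a) —  (map ........)
[5] create(b) — b=0 (map F.......)
[6] unlink(b) —  (map ........)
[7] create(a) — a=0 (map F.......)
[8] append(a, 2) — a=0,1,2 (map FFF.....)
[9] create(b) — a=0,1,2 b=3 (map FFFF....)
[10] append(a, 3) — a=0,1,2,4,5,6 b=3 (map FFFFFFF.)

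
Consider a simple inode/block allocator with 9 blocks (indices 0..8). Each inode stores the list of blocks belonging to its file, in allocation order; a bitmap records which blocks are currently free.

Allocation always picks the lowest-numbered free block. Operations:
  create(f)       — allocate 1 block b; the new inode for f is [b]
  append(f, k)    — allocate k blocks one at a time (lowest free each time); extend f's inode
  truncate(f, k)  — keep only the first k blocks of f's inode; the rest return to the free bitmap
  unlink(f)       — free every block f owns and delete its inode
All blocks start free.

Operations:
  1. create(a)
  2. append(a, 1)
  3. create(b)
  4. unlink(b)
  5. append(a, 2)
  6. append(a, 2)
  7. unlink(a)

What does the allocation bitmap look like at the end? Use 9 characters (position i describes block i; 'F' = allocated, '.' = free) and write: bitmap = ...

[1] create(a) — a=0 (map F........)
[2] append(a, 1) — a=0,1 (map FF.......)
[3] create(b) — a=0,1 b=2 (map FFF......)
[4] unlink(b) — a=0,1 (map FF.......)
[5] append(a, 2) — a=0,1,2,3 (map FFFF.....)
[6] append(a, 2) — a=0,1,2,3,4,5 (map FFFFFF...)
[7] unlink(a) —  (map .........)

bitmap = .........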